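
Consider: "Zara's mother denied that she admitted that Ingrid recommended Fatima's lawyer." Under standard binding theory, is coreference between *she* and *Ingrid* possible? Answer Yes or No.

No

*Ingrid* is an R-expression; Principle C requires it to be free (not bound by any c-commanding expression).
— she: subject of the clause headed by 'admitted'; the pronoun c-commands the R-expression — coreference blocked (Principle C).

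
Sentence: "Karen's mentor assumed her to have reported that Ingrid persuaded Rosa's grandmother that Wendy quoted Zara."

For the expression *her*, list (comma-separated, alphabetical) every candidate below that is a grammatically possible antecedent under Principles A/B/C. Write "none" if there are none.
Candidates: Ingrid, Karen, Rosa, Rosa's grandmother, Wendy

*her* is a pronoun; Principle B requires it to be free in its binding domain — the matrix clause.
— Ingrid: subject of the clause headed by 'persuaded'; is c-commanded by the pronoun; coreference would bind this R-expression — blocked (Principle C).
— Karen: possessor inside the subject DP of the matrix clause; does not c-command the pronoun — Principle B does not apply; allowed.
— Rosa: possessor inside the object DP of the clause headed by 'persuaded'; is c-commanded by the pronoun; coreference would bind this R-expression — blocked (Principle C).
— Rosa's grandmother: object of the clause headed by 'persuaded'; is c-commanded by the pronoun; coreference would bind this R-expression — blocked (Principle C).
— Wendy: subject of the clause headed by 'quoted'; is c-commanded by the pronoun; coreference would bind this R-expression — blocked (Principle C).

Karen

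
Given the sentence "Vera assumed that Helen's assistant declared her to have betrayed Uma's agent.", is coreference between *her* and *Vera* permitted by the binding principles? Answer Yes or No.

Yes

*her* is a pronoun; Principle B requires it to be free in its binding domain — the clause headed by 'declared'.
— Vera: subject of the matrix clause; c-commands the pronoun but lies outside its binding domain — allowed.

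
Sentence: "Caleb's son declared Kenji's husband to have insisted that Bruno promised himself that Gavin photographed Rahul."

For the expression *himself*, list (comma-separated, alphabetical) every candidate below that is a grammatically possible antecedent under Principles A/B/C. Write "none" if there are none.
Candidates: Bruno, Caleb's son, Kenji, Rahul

Bruno

*himself* is a reflexive; Principle A requires it to be bound within its binding domain — the clause headed by 'promised'.
— Bruno: subject of the clause headed by 'promised'; c-commands the reflexive within its binding domain — allowed (Principle A).
— Caleb's son: subject of the matrix clause; c-commands the reflexive but lies outside its binding domain — cannot bind it (Principle A).
— Kenji: possessor inside the subject DP of the clause headed by 'insisted'; does not c-command the reflexive — cannot bind it (Principle A).
— Rahul: object of the clause headed by 'photographed'; does not c-command the reflexive — cannot bind it (Principle A).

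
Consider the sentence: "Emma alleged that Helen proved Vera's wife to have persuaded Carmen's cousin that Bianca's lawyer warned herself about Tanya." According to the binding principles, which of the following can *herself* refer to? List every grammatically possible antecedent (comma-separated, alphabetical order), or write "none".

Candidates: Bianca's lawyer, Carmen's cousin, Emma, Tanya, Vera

*herself* is a reflexive; Principle A requires it to be bound within its binding domain — the clause headed by 'warned'.
— Bianca's lawyer: subject of the clause headed by 'warned'; c-commands the reflexive within its binding domain — allowed (Principle A).
— Carmen's cousin: object of the clause headed by 'persuaded'; c-commands the reflexive but lies outside its binding domain — cannot bind it (Principle A).
— Emma: subject of the matrix clause; c-commands the reflexive but lies outside its binding domain — cannot bind it (Principle A).
— Tanya: second object of the clause headed by 'warned'; does not c-command the reflexive — cannot bind it (Principle A).
— Vera: possessor inside the subject DP of the clause headed by 'persuaded'; does not c-command the reflexive — cannot bind it (Principle A).

Bianca's lawyer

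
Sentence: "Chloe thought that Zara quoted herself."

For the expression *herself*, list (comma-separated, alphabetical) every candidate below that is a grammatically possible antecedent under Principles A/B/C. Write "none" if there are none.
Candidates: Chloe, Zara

Zara

*herself* is a reflexive; Principle A requires it to be bound within its binding domain — the clause headed by 'quoted'.
— Chloe: subject of the matrix clause; c-commands the reflexive but lies outside its binding domain — cannot bind it (Principle A).
— Zara: subject of the clause headed by 'quoted'; c-commands the reflexive within its binding domain — allowed (Principle A).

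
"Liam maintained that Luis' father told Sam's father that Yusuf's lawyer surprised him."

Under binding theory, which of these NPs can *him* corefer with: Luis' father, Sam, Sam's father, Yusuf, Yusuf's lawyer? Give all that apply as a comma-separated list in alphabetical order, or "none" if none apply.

Luis' father, Sam, Sam's father, Yusuf

*him* is a pronoun; Principle B requires it to be free in its binding domain — the clause headed by 'surprised'.
— Luis' father: subject of the clause headed by 'told'; c-commands the pronoun but lies outside its binding domain — allowed.
— Sam: possessor inside the object DP of the clause headed by 'told'; does not c-command the pronoun — Principle B does not apply; allowed.
— Sam's father: object of the clause headed by 'told'; c-commands the pronoun but lies outside its binding domain — allowed.
— Yusuf: possessor inside the subject DP of the clause headed by 'surprised'; does not c-command the pronoun — Principle B does not apply; allowed.
— Yusuf's lawyer: subject of the clause headed by 'surprised'; c-commands the pronoun within its binding domain — blocked (Principle B).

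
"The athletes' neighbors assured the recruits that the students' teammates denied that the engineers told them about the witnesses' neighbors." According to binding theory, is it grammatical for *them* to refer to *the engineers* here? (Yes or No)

No

*the engineers* is an R-expression; Principle C requires it to be free (not bound by any c-commanding expression).
— them: object of the clause headed by 'told'; the R-expression locally c-commands the pronoun — coreference blocked (Principle B on the pronoun).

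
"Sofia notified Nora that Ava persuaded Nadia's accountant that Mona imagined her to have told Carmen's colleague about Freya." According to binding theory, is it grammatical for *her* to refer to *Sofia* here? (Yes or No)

Yes

*Sofia* is an R-expression; Principle C requires it to be free (not bound by any c-commanding expression).
— her: subject of the clause headed by 'told'; the pronoun does not c-command the R-expression — coreference allowed.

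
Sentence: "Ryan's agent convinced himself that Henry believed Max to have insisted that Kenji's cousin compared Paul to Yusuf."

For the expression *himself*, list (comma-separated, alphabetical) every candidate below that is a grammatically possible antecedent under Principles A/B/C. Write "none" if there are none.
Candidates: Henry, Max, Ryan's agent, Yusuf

*himself* is a reflexive; Principle A requires it to be bound within its binding domain — the matrix clause.
— Henry: subject of the clause headed by 'believed'; does not c-command the reflexive — cannot bind it (Principle A).
— Max: subject of the clause headed by 'insisted'; does not c-command the reflexive — cannot bind it (Principle A).
— Ryan's agent: subject of the matrix clause; c-commands the reflexive within its binding domain — allowed (Principle A).
— Yusuf: second object of the clause headed by 'compared'; does not c-command the reflexive — cannot bind it (Principle A).

Ryan's agent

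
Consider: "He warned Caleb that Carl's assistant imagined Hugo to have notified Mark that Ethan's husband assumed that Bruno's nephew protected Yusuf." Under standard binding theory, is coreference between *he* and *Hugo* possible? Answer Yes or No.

No

*Hugo* is an R-expression; Principle C requires it to be free (not bound by any c-commanding expression).
— he: subject of the matrix clause; the pronoun c-commands the R-expression — coreference blocked (Principle C).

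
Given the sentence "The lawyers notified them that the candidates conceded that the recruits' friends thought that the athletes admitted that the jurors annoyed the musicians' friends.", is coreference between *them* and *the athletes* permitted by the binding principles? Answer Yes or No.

No

*them* is a pronoun; Principle B requires it to be free in its binding domain — the matrix clause.
— the athletes: subject of the clause headed by 'admitted'; is c-commanded by the pronoun; coreference would bind this R-expression — blocked (Principle C).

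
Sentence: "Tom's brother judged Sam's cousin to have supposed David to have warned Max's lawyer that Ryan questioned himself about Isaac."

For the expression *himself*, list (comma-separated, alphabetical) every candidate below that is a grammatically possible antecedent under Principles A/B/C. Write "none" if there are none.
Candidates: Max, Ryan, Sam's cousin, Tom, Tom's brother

*himself* is a reflexive; Principle A requires it to be bound within its binding domain — the clause headed by 'questioned'.
— Max: possessor inside the object DP of the clause headed by 'warned'; does not c-command the reflexive — cannot bind it (Principle A).
— Ryan: subject of the clause headed by 'questioned'; c-commands the reflexive within its binding domain — allowed (Principle A).
— Sam's cousin: subject of the clause headed by 'supposed'; c-commands the reflexive but lies outside its binding domain — cannot bind it (Principle A).
— Tom: possessor inside the subject DP of the matrix clause; does not c-command the reflexive — cannot bind it (Principle A).
— Tom's brother: subject of the matrix clause; c-commands the reflexive but lies outside its binding domain — cannot bind it (Principle A).

Ryan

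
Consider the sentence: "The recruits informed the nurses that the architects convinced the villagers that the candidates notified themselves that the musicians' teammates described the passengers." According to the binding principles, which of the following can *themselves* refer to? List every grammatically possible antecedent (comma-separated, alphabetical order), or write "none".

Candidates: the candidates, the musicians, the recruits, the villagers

*themselves* is a reflexive; Principle A requires it to be bound within its binding domain — the clause headed by 'notified'.
— the candidates: subject of the clause headed by 'notified'; c-commands the reflexive within its binding domain — allowed (Principle A).
— the musicians: possessor inside the subject DP of the clause headed by 'described'; does not c-command the reflexive — cannot bind it (Principle A).
— the recruits: subject of the matrix clause; c-commands the reflexive but lies outside its binding domain — cannot bind it (Principle A).
— the villagers: object of the clause headed by 'convinced'; c-commands the reflexive but lies outside its binding domain — cannot bind it (Principle A).

the candidates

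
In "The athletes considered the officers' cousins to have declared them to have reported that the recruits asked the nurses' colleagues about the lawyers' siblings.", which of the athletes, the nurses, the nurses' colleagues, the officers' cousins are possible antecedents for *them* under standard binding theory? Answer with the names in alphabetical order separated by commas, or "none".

*them* is a pronoun; Principle B requires it to be free in its binding domain — the clause headed by 'declared'.
— the athletes: subject of the matrix clause; c-commands the pronoun but lies outside its binding domain — allowed.
— the nurses: possessor inside the object DP of the clause headed by 'asked'; is c-commanded by the pronoun; coreference would bind this R-expression — blocked (Principle C).
— the nurses' colleagues: object of the clause headed by 'asked'; is c-commanded by the pronoun; coreference would bind this R-expression — blocked (Principle C).
— the officers' cousins: subject of the clause headed by 'declared'; c-commands the pronoun within its binding domain — blocked (Principle B).

the athletes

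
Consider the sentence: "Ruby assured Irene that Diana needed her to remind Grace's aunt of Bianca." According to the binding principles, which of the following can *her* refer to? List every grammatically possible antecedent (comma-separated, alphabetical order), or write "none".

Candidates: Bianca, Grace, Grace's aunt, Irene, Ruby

Irene, Ruby

*her* is a pronoun; Principle B requires it to be free in its binding domain — the clause headed by 'needed'.
— Bianca: second object of the clause headed by 'remind'; is c-commanded by the pronoun; coreference would bind this R-expression — blocked (Principle C).
— Grace: possessor inside the object DP of the clause headed by 'remind'; is c-commanded by the pronoun; coreference would bind this R-expression — blocked (Principle C).
— Grace's aunt: object of the clause headed by 'remind'; is c-commanded by the pronoun; coreference would bind this R-expression — blocked (Principle C).
— Irene: object of the matrix clause; c-commands the pronoun but lies outside its binding domain — allowed.
— Ruby: subject of the matrix clause; c-commands the pronoun but lies outside its binding domain — allowed.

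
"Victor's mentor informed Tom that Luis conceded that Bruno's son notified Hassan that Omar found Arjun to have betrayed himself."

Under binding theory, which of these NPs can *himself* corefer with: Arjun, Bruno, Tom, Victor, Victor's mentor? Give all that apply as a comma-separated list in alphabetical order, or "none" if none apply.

Arjun

*himself* is a reflexive; Principle A requires it to be bound within its binding domain — the clause headed by 'betrayed'.
— Arjun: subject of the clause headed by 'betrayed'; c-commands the reflexive within its binding domain — allowed (Principle A).
— Bruno: possessor inside the subject DP of the clause headed by 'notified'; does not c-command the reflexive — cannot bind it (Principle A).
— Tom: object of the matrix clause; c-commands the reflexive but lies outside its binding domain — cannot bind it (Principle A).
— Victor: possessor inside the subject DP of the matrix clause; does not c-command the reflexive — cannot bind it (Principle A).
— Victor's mentor: subject of the matrix clause; c-commands the reflexive but lies outside its binding domain — cannot bind it (Principle A).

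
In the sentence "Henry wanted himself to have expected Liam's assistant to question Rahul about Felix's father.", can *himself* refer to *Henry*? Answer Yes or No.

Yes

*himself* is a reflexive; Principle A requires it to be bound within its binding domain — the matrix clause.
— Henry: subject of the matrix clause; c-commands the reflexive within its binding domain — allowed (Principle A).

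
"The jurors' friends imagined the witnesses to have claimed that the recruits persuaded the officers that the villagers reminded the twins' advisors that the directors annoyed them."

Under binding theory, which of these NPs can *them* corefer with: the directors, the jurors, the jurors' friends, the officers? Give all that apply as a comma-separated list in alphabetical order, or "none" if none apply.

the jurors, the jurors' friends, the officers

*them* is a pronoun; Principle B requires it to be free in its binding domain — the clause headed by 'annoyed'.
— the directors: subject of the clause headed by 'annoyed'; c-commands the pronoun within its binding domain — blocked (Principle B).
— the jurors: possessor inside the subject DP of the matrix clause; does not c-command the pronoun — Principle B does not apply; allowed.
— the jurors' friends: subject of the matrix clause; c-commands the pronoun but lies outside its binding domain — allowed.
— the officers: object of the clause headed by 'persuaded'; c-commands the pronoun but lies outside its binding domain — allowed.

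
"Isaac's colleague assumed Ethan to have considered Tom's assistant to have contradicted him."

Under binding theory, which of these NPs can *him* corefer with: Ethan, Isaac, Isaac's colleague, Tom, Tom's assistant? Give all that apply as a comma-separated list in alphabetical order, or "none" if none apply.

Ethan, Isaac, Isaac's colleague, Tom

*him* is a pronoun; Principle B requires it to be free in its binding domain — the clause headed by 'contradicted'.
— Ethan: subject of the clause headed by 'considered'; c-commands the pronoun but lies outside its binding domain — allowed.
— Isaac: possessor inside the subject DP of the matrix clause; does not c-command the pronoun — Principle B does not apply; allowed.
— Isaac's colleague: subject of the matrix clause; c-commands the pronoun but lies outside its binding domain — allowed.
— Tom: possessor inside the subject DP of the clause headed by 'contradicted'; does not c-command the pronoun — Principle B does not apply; allowed.
— Tom's assistant: subject of the clause headed by 'contradicted'; c-commands the pronoun within its binding domain — blocked (Principle B).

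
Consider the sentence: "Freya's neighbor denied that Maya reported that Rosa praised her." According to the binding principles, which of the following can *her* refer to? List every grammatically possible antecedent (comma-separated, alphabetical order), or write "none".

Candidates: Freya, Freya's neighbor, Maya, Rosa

Freya, Freya's neighbor, Maya

*her* is a pronoun; Principle B requires it to be free in its binding domain — the clause headed by 'praised'.
— Freya: possessor inside the subject DP of the matrix clause; does not c-command the pronoun — Principle B does not apply; allowed.
— Freya's neighbor: subject of the matrix clause; c-commands the pronoun but lies outside its binding domain — allowed.
— Maya: subject of the clause headed by 'reported'; c-commands the pronoun but lies outside its binding domain — allowed.
— Rosa: subject of the clause headed by 'praised'; c-commands the pronoun within its binding domain — blocked (Principle B).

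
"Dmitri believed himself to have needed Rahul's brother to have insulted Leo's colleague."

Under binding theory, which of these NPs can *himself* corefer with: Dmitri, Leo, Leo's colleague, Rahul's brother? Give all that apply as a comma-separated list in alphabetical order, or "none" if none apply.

Dmitri

*himself* is a reflexive; Principle A requires it to be bound within its binding domain — the matrix clause.
— Dmitri: subject of the matrix clause; c-commands the reflexive within its binding domain — allowed (Principle A).
— Leo: possessor inside the object DP of the clause headed by 'insulted'; does not c-command the reflexive — cannot bind it (Principle A).
— Leo's colleague: object of the clause headed by 'insulted'; does not c-command the reflexive — cannot bind it (Principle A).
— Rahul's brother: subject of the clause headed by 'insulted'; does not c-command the reflexive — cannot bind it (Principle A).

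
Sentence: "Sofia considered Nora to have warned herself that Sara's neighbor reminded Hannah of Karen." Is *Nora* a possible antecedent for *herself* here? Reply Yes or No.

*herself* is a reflexive; Principle A requires it to be bound within its binding domain — the clause headed by 'warned'.
— Nora: subject of the clause headed by 'warned'; c-commands the reflexive within its binding domain — allowed (Principle A).

Yes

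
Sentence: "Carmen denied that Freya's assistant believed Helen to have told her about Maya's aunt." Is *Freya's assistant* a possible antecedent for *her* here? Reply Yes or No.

*her* is a pronoun; Principle B requires it to be free in its binding domain — the clause headed by 'told'.
— Freya's assistant: subject of the clause headed by 'believed'; c-commands the pronoun but lies outside its binding domain — allowed.

Yes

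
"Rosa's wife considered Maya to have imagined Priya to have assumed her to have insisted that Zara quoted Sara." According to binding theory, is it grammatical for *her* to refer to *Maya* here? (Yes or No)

Yes

*Maya* is an R-expression; Principle C requires it to be free (not bound by any c-commanding expression).
— her: subject of the clause headed by 'insisted'; the pronoun does not c-command the R-expression — coreference allowed.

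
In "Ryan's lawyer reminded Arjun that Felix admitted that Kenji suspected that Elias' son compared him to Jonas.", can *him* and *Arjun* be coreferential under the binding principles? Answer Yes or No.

*Arjun* is an R-expression; Principle C requires it to be free (not bound by any c-commanding expression).
— him: object of the clause headed by 'compared'; the pronoun does not c-command the R-expression — coreference allowed.

Yes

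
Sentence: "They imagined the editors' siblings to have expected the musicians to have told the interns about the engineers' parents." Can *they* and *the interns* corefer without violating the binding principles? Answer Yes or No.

*the interns* is an R-expression; Principle C requires it to be free (not bound by any c-commanding expression).
— they: subject of the matrix clause; the pronoun c-commands the R-expression — coreference blocked (Principle C).

No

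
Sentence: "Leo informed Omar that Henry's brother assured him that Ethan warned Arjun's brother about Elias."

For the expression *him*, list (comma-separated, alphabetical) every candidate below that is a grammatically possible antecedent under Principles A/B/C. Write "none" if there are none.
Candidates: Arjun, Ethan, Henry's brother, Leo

Leo

*him* is a pronoun; Principle B requires it to be free in its binding domain — the clause headed by 'assured'.
— Arjun: possessor inside the object DP of the clause headed by 'warned'; is c-commanded by the pronoun; coreference would bind this R-expression — blocked (Principle C).
— Ethan: subject of the clause headed by 'warned'; is c-commanded by the pronoun; coreference would bind this R-expression — blocked (Principle C).
— Henry's brother: subject of the clause headed by 'assured'; c-commands the pronoun within its binding domain — blocked (Principle B).
— Leo: subject of the matrix clause; c-commands the pronoun but lies outside its binding domain — allowed.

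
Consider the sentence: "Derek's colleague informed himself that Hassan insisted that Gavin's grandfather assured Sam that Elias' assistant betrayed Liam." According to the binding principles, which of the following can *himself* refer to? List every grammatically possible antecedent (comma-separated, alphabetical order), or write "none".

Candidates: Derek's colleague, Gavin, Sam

Derek's colleague

*himself* is a reflexive; Principle A requires it to be bound within its binding domain — the matrix clause.
— Derek's colleague: subject of the matrix clause; c-commands the reflexive within its binding domain — allowed (Principle A).
— Gavin: possessor inside the subject DP of the clause headed by 'assured'; does not c-command the reflexive — cannot bind it (Principle A).
— Sam: object of the clause headed by 'assured'; does not c-command the reflexive — cannot bind it (Principle A).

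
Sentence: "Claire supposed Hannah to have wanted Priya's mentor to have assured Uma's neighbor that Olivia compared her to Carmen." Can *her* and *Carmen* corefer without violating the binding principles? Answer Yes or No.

No

*Carmen* is an R-expression; Principle C requires it to be free (not bound by any c-commanding expression).
— her: object of the clause headed by 'compared'; the pronoun c-commands the R-expression — coreference blocked (Principle C).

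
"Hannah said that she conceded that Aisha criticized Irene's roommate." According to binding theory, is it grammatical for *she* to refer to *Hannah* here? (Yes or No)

*Hannah* is an R-expression; Principle C requires it to be free (not bound by any c-commanding expression).
— she: subject of the clause headed by 'conceded'; the pronoun does not c-command the R-expression — coreference allowed.

Yes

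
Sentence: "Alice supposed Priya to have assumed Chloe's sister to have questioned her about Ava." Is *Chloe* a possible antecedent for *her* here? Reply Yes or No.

*her* is a pronoun; Principle B requires it to be free in its binding domain — the clause headed by 'questioned'.
— Chloe: possessor inside the subject DP of the clause headed by 'questioned'; does not c-command the pronoun — Principle B does not apply; allowed.

Yes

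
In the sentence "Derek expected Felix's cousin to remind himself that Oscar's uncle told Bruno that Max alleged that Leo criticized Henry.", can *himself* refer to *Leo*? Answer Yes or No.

*himself* is a reflexive; Principle A requires it to be bound within its binding domain — the clause headed by 'remind'.
— Leo: subject of the clause headed by 'criticized'; does not c-command the reflexive — cannot bind it (Principle A).

No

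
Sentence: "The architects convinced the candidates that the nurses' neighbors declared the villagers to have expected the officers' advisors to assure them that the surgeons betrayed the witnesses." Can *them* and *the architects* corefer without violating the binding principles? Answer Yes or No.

Yes

*the architects* is an R-expression; Principle C requires it to be free (not bound by any c-commanding expression).
— them: object of the clause headed by 'assure'; the pronoun does not c-command the R-expression — coreference allowed.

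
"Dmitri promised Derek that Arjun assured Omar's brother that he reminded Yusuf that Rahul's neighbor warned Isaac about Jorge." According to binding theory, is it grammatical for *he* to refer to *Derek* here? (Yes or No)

Yes

*Derek* is an R-expression; Principle C requires it to be free (not bound by any c-commanding expression).
— he: subject of the clause headed by 'reminded'; the pronoun does not c-command the R-expression — coreference allowed.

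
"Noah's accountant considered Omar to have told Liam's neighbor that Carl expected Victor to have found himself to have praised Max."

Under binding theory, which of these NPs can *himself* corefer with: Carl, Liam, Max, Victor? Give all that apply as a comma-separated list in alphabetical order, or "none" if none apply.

*himself* is a reflexive; Principle A requires it to be bound within its binding domain — the clause headed by 'found'.
— Carl: subject of the clause headed by 'expected'; c-commands the reflexive but lies outside its binding domain — cannot bind it (Principle A).
— Liam: possessor inside the object DP of the clause headed by 'told'; does not c-command the reflexive — cannot bind it (Principle A).
— Max: object of the clause headed by 'praised'; does not c-command the reflexive — cannot bind it (Principle A).
— Victor: subject of the clause headed by 'found'; c-commands the reflexive within its binding domain — allowed (Principle A).

Victor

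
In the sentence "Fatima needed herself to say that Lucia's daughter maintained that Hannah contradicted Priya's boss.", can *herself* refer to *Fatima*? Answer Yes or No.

Yes

*herself* is a reflexive; Principle A requires it to be bound within its binding domain — the matrix clause.
— Fatima: subject of the matrix clause; c-commands the reflexive within its binding domain — allowed (Principle A).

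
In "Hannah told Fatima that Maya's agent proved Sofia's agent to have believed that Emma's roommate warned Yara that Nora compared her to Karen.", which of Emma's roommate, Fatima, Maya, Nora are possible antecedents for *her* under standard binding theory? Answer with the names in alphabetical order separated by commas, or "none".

*her* is a pronoun; Principle B requires it to be free in its binding domain — the clause headed by 'compared'.
— Emma's roommate: subject of the clause headed by 'warned'; c-commands the pronoun but lies outside its binding domain — allowed.
— Fatima: object of the matrix clause; c-commands the pronoun but lies outside its binding domain — allowed.
— Maya: possessor inside the subject DP of the clause headed by 'proved'; does not c-command the pronoun — Principle B does not apply; allowed.
— Nora: subject of the clause headed by 'compared'; c-commands the pronoun within its binding domain — blocked (Principle B).

Emma's roommate, Fatima, Maya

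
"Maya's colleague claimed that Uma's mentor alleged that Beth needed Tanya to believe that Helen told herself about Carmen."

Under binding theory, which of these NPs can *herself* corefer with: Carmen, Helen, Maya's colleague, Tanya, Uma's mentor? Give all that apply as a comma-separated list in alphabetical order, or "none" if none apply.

*herself* is a reflexive; Principle A requires it to be bound within its binding domain — the clause headed by 'told'.
— Carmen: second object of the clause headed by 'told'; does not c-command the reflexive — cannot bind it (Principle A).
— Helen: subject of the clause headed by 'told'; c-commands the reflexive within its binding domain — allowed (Principle A).
— Maya's colleague: subject of the matrix clause; c-commands the reflexive but lies outside its binding domain — cannot bind it (Principle A).
— Tanya: subject of the clause headed by 'believe'; c-commands the reflexive but lies outside its binding domain — cannot bind it (Principle A).
— Uma's mentor: subject of the clause headed by 'alleged'; c-commands the reflexive but lies outside its binding domain — cannot bind it (Principle A).

Helen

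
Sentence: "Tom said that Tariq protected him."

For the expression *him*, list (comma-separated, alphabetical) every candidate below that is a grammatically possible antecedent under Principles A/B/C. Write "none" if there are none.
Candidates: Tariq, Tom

*him* is a pronoun; Principle B requires it to be free in its binding domain — the clause headed by 'protected'.
— Tariq: subject of the clause headed by 'protected'; c-commands the pronoun within its binding domain — blocked (Principle B).
— Tom: subject of the matrix clause; c-commands the pronoun but lies outside its binding domain — allowed.

Tom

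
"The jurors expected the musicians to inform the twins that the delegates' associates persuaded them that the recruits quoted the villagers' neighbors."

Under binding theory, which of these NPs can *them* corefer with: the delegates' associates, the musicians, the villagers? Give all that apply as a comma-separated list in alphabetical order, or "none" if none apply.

the musicians

*them* is a pronoun; Principle B requires it to be free in its binding domain — the clause headed by 'persuaded'.
— the delegates' associates: subject of the clause headed by 'persuaded'; c-commands the pronoun within its binding domain — blocked (Principle B).
— the musicians: subject of the clause headed by 'inform'; c-commands the pronoun but lies outside its binding domain — allowed.
— the villagers: possessor inside the object DP of the clause headed by 'quoted'; is c-commanded by the pronoun; coreference would bind this R-expression — blocked (Principle C).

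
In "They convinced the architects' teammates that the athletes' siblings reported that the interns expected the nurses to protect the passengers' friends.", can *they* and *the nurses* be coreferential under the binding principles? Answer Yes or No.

No

*the nurses* is an R-expression; Principle C requires it to be free (not bound by any c-commanding expression).
— they: subject of the matrix clause; the pronoun c-commands the R-expression — coreference blocked (Principle C).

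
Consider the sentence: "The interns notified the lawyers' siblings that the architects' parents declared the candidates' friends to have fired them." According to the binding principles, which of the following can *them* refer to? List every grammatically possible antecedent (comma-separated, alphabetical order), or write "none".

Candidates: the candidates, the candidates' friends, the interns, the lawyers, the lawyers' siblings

the candidates, the interns, the lawyers, the lawyers' siblings

*them* is a pronoun; Principle B requires it to be free in its binding domain — the clause headed by 'fired'.
— the candidates: possessor inside the subject DP of the clause headed by 'fired'; does not c-command the pronoun — Principle B does not apply; allowed.
— the candidates' friends: subject of the clause headed by 'fired'; c-commands the pronoun within its binding domain — blocked (Principle B).
— the interns: subject of the matrix clause; c-commands the pronoun but lies outside its binding domain — allowed.
— the lawyers: possessor inside the object DP of the matrix clause; does not c-command the pronoun — Principle B does not apply; allowed.
— the lawyers' siblings: object of the matrix clause; c-commands the pronoun but lies outside its binding domain — allowed.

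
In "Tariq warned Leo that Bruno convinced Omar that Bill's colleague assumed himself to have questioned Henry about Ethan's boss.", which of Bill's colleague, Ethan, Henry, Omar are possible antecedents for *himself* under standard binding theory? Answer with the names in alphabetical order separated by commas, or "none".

*himself* is a reflexive; Principle A requires it to be bound within its binding domain — the clause headed by 'assumed'.
— Bill's colleague: subject of the clause headed by 'assumed'; c-commands the reflexive within its binding domain — allowed (Principle A).
— Ethan: possessor inside the second object DP of the clause headed by 'questioned'; does not c-command the reflexive — cannot bind it (Principle A).
— Henry: object of the clause headed by 'questioned'; does not c-command the reflexive — cannot bind it (Principle A).
— Omar: object of the clause headed by 'convinced'; c-commands the reflexive but lies outside its binding domain — cannot bind it (Principle A).

Bill's colleague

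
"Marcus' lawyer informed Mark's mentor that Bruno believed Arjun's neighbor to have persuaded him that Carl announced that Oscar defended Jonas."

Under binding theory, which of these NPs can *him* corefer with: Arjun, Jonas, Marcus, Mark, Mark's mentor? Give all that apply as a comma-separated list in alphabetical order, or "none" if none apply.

*him* is a pronoun; Principle B requires it to be free in its binding domain — the clause headed by 'persuaded'.
— Arjun: possessor inside the subject DP of the clause headed by 'persuaded'; does not c-command the pronoun — Principle B does not apply; allowed.
— Jonas: object of the clause headed by 'defended'; is c-commanded by the pronoun; coreference would bind this R-expression — blocked (Principle C).
— Marcus: possessor inside the subject DP of the matrix clause; does not c-command the pronoun — Principle B does not apply; allowed.
— Mark: possessor inside the object DP of the matrix clause; does not c-command the pronoun — Principle B does not apply; allowed.
— Mark's mentor: object of the matrix clause; c-commands the pronoun but lies outside its binding domain — allowed.

Arjun, Marcus, Mark, Mark's mentor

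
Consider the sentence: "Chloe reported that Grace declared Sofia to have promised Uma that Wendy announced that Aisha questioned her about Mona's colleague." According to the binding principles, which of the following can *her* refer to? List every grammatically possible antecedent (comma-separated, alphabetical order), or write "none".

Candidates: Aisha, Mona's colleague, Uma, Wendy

*her* is a pronoun; Principle B requires it to be free in its binding domain — the clause headed by 'questioned'.
— Aisha: subject of the clause headed by 'questioned'; c-commands the pronoun within its binding domain — blocked (Principle B).
— Mona's colleague: second object of the clause headed by 'questioned'; is c-commanded by the pronoun; coreference would bind this R-expression — blocked (Principle C).
— Uma: object of the clause headed by 'promised'; c-commands the pronoun but lies outside its binding domain — allowed.
— Wendy: subject of the clause headed by 'announced'; c-commands the pronoun but lies outside its binding domain — allowed.

Uma, Wendy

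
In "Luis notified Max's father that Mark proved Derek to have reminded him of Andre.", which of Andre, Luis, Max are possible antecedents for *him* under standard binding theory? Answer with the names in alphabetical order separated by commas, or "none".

*him* is a pronoun; Principle B requires it to be free in its binding domain — the clause headed by 'reminded'.
— Andre: second object of the clause headed by 'reminded'; is c-commanded by the pronoun; coreference would bind this R-expression — blocked (Principle C).
— Luis: subject of the matrix clause; c-commands the pronoun but lies outside its binding domain — allowed.
— Max: possessor inside the object DP of the matrix clause; does not c-command the pronoun — Principle B does not apply; allowed.

Luis, Max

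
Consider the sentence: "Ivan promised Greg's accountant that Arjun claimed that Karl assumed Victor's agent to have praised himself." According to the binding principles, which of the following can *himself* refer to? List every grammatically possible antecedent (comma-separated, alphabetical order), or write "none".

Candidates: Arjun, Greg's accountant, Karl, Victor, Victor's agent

*himself* is a reflexive; Principle A requires it to be bound within its binding domain — the clause headed by 'praised'.
— Arjun: subject of the clause headed by 'claimed'; c-commands the reflexive but lies outside its binding domain — cannot bind it (Principle A).
— Greg's accountant: object of the matrix clause; c-commands the reflexive but lies outside its binding domain — cannot bind it (Principle A).
— Karl: subject of the clause headed by 'assumed'; c-commands the reflexive but lies outside its binding domain — cannot bind it (Principle A).
— Victor: possessor inside the subject DP of the clause headed by 'praised'; does not c-command the reflexive — cannot bind it (Principle A).
— Victor's agent: subject of the clause headed by 'praised'; c-commands the reflexive within its binding domain — allowed (Principle A).

Victor's agent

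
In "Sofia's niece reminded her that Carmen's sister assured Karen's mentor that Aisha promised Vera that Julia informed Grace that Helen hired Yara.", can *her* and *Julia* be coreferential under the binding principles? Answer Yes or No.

*Julia* is an R-expression; Principle C requires it to be free (not bound by any c-commanding expression).
— her: object of the matrix clause; the pronoun c-commands the R-expression — coreference blocked (Principle C).

No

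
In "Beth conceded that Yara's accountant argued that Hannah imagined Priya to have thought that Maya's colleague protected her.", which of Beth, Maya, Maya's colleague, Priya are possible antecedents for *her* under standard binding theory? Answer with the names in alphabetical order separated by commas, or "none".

*her* is a pronoun; Principle B requires it to be free in its binding domain — the clause headed by 'protected'.
— Beth: subject of the matrix clause; c-commands the pronoun but lies outside its binding domain — allowed.
— Maya: possessor inside the subject DP of the clause headed by 'protected'; does not c-command the pronoun — Principle B does not apply; allowed.
— Maya's colleague: subject of the clause headed by 'protected'; c-commands the pronoun within its binding domain — blocked (Principle B).
— Priya: subject of the clause headed by 'thought'; c-commands the pronoun but lies outside its binding domain — allowed.

Beth, Maya, Priya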